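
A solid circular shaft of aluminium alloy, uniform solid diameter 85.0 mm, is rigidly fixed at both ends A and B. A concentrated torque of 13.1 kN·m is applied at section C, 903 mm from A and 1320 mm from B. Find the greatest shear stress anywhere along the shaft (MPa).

64.5 MPa

With uniform GJ and both ends fixed, compatibility θ_AC = θ_CB gives T_A·a = T_B·b, together with T_A + T_B = T₀.
T_A = T₀·b/(a+b) = 13100·1320/2223 = 7779 N·m; T_B = 5321 N·m.
τ in each portion: τ_AC = 6.45×10^7 Pa, τ_CB = 4.41×10^7 Pa; maximum is in AC.
τ_max = T_AC·r/J = 7779·0.0425/5.12×10^-6 = 6.451×10^7 Pa.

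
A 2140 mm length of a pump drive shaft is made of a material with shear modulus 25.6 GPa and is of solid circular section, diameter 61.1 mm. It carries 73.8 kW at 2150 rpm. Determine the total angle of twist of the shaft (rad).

ω = 2π·2150/60 = 225.1 rad/s, so T = P/ω = 73.8×10³ / 225.1 = 327.8 N·m.
J = πd⁴/32 = π(0.0611)⁴/32 = 1.368×10^-6 m⁴.
θ = T·L/(G·J) = 327.8 × 2.14 / (25.6×10⁹ × 1.368×10^-6) = 0.02003 rad.

0.0200 rad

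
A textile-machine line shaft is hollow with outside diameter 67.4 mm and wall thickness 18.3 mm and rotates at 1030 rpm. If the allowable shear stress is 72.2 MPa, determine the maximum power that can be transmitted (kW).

448 kW

J = π(d_o⁴ − d_i⁴)/32 = π(0.0674⁴ − 0.0308⁴)/32 = 1.938×10^-6 m⁴.
T_max = τ_allow·J/r = 7.22×10^7 × 1.938×10^-6 / 0.0337 = 4151 N·m.
ω = 2π·1030/60 = 107.9 rad/s, so P_max = T_max·ω = 4.478×10^5 W.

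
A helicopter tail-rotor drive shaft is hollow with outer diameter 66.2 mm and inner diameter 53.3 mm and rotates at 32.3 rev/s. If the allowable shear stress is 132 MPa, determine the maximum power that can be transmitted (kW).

J = π(d_o⁴ − d_i⁴)/32 = π(0.0662⁴ − 0.0533⁴)/32 = 1.093×10^-6 m⁴.
T_max = τ_allow·J/r = 1.32×10^8 × 1.093×10^-6 / 0.0331 = 4360 N·m.
ω = 2π·32.3 = 202.9 rad/s, so P_max = T_max·ω = 8.848×10^5 W.

885 kW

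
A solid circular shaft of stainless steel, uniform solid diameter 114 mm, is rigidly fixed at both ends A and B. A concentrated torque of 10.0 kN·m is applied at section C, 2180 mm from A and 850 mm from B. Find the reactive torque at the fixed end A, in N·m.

2810 N·m

With uniform GJ and both ends fixed, compatibility θ_AC = θ_CB gives T_A·a = T_B·b, together with T_A + T_B = T₀.
T_A = T₀·b/(a+b) = 10000·850/3030 = 2805 N·m; T_B = 7195 N·m.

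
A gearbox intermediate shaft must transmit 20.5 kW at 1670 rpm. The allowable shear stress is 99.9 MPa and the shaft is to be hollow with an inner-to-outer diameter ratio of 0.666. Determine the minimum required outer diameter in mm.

19.5 mm

ω = 2π·1670/60 = 174.9 rad/s, so T = P/ω = 20.5×10³ / 174.9 = 117.2 N·m.
For a hollow shaft with d_i/d_o = 0.666: τ_max = 16T/(π d_o³ (1−k⁴)), so d_o = [16T/(π τ_allow (1−k⁴))]^(1/3) = [16·117.2/(π·9.99×10^7·0.8033)]^(1/3) = 0.01952 m.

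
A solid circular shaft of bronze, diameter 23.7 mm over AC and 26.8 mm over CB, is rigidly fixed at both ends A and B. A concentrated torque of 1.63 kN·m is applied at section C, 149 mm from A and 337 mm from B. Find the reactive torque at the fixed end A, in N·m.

946 N·m

Compatibility: T_A·a/J_AC = T_B·b/J_CB with T_A + T_B = T₀.
J_AC = 3.10×10^-8 m⁴, J_CB = 5.06×10^-8 m⁴, so T_A = T₀·(J_AC/a)/((J_AC/a)+(J_CB/b)) = 946.1 N·m, T_B = 683.9 N·m.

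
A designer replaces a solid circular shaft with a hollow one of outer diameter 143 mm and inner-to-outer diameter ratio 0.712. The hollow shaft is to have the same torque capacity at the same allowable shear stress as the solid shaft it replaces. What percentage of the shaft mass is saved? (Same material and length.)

Equal τ_max and T ⇒ the solid shaft needs d_s³ = d_o³(1−k⁴), so d_s = 143·(1−0.712⁴)^(1/3) = 129.5 mm.
Area ratio A_h/A_s = d_o²(1−k²)/d_s² = (1−k²)/(1−k⁴)^(2/3) = 0.6010.
Mass saving = 1 − 0.6010 = 39.9 %.

39.9 %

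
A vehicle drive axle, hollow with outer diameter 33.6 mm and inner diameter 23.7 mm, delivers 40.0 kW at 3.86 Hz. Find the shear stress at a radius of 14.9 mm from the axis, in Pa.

ω = 2π·3.86 = 24.25 rad/s, so T = P/ω = 40.0×10³ / 24.25 = 1649 N·m.
J = π(d_o⁴ − d_i⁴)/32 = π(0.0336⁴ − 0.0237⁴)/32 = 9.416×10^-8 m⁴.
Shear stress varies linearly with radius: τ = T·r/J = 1649 × 0.0149 / 9.416×10^-8 = 2.610×10^8 Pa.

2.61e8 Pa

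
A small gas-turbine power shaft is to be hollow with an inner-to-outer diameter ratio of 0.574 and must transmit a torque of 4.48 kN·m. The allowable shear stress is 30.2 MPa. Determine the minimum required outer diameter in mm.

For a hollow shaft with d_i/d_o = 0.574: τ_max = 16T/(π d_o³ (1−k⁴)), so d_o = [16T/(π τ_allow (1−k⁴))]^(1/3) = [16·4480/(π·3.02×10^7·0.8914)]^(1/3) = 0.09463 m.

94.6 mm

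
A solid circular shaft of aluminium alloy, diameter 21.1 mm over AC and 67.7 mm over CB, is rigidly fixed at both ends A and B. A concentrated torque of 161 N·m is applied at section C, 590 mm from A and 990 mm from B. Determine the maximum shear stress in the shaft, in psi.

Compatibility: T_A·a/J_AC = T_B·b/J_CB with T_A + T_B = T₀.
J_AC = 1.95×10^-8 m⁴, J_CB = 2.06×10^-6 m⁴, so T_A = T₀·(J_AC/a)/((J_AC/a)+(J_CB/b)) = 2.509 N·m, T_B = 158.5 N·m.
τ in each portion: τ_AC = 1.36×10^6 Pa, τ_CB = 2.60×10^6 Pa; maximum is in CB.
τ_max = T_CB·r/J = 158.5·0.0338/2.06×10^-6 = 2.601×10^6 Pa.

377 psi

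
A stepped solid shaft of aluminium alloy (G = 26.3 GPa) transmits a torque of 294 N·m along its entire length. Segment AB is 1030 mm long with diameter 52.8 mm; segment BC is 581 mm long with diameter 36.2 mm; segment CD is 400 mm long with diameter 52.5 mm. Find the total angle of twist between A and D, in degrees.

J_AB = π(0.0528)⁴/32 = 7.63×10^-7 m⁴; J_BC = π(0.0362)⁴/32 = 1.69×10^-7 m⁴; J_CD = π(0.0525)⁴/32 = 7.46×10^-7 m⁴.
θ = (T/G)·Σ L_i/J_i = (294.0/26.3×10⁹)·(1.03/7.63×10^-7 + 0.581/1.69×10^-7 + 0.400/7.46×10^-7) = 0.05961 rad.

3.42°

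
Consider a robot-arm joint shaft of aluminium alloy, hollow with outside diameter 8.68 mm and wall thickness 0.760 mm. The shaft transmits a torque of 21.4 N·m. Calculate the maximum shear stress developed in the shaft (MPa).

310 MPa

J = π(d_o⁴ − d_i⁴)/32 = π(0.00868⁴ − 0.00716⁴)/32 = 2.993×10^-10 m⁴.
τ_max = T·r/J = 21.40 × 0.00434 / 2.993×10^-10 = 3.103×10^8 Pa.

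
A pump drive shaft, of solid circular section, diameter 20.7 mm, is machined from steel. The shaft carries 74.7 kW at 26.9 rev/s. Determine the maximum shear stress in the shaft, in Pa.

ω = 2π·26.9 = 169.0 rad/s, so T = P/ω = 74.7×10³ / 169.0 = 442.0 N·m.
J = πd⁴/32 = π(0.0207)⁴/32 = 1.803×10^-8 m⁴.
τ_max = T·r/J = 442.0 × 0.0103 / 1.803×10^-8 = 2.538×10^8 Pa.

2.54e8 Pa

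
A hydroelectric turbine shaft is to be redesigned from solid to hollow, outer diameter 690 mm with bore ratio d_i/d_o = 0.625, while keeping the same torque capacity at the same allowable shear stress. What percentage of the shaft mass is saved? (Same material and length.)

32.0 %

Equal τ_max and T ⇒ the solid shaft needs d_s³ = d_o³(1−k⁴), so d_s = 690·(1−0.625⁴)^(1/3) = 653.0 mm.
Area ratio A_h/A_s = d_o²(1−k²)/d_s² = (1−k²)/(1−k⁴)^(2/3) = 0.6805.
Mass saving = 1 − 0.6805 = 32.0 %.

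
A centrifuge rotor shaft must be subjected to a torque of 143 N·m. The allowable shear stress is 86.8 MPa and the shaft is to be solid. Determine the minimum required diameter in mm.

20.3 mm

For a solid shaft τ_max = 16T/(πd³), so d = (16T/(π τ_allow))^(1/3) = (16·143.0/(π·8.68×10^7))^(1/3) = 0.02032 m.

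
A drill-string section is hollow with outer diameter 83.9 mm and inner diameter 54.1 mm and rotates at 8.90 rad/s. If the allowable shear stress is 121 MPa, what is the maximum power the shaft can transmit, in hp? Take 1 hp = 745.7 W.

J = π(d_o⁴ − d_i⁴)/32 = π(0.0839⁴ − 0.0541⁴)/32 = 4.024×10^-6 m⁴.
T_max = τ_allow·J/r = 1.21×10^8 × 4.024×10^-6 / 0.0420 = 11610 N·m.
ω = 8.90 rad/s, so P_max = T_max·ω = 1.033×10^5 W.

139 hp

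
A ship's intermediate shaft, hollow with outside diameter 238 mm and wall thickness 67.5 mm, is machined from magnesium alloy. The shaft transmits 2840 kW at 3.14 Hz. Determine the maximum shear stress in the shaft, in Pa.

ω = 2π·3.14 = 19.73 rad/s, so T = P/ω = 2840×10³ / 19.73 = 143900 N·m.
J = π(d_o⁴ − d_i⁴)/32 = π(0.238⁴ − 0.103⁴)/32 = 3.039×10^-4 m⁴.
τ_max = T·r/J = 143900 × 0.119 / 3.039×10^-4 = 5.636×10^7 Pa.

5.64e7 Pa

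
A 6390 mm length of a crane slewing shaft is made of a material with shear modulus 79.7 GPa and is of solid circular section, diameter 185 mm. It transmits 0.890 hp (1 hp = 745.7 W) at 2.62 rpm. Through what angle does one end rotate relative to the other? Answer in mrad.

1.69 mrad

ω = 2π·2.62/60 = 0.2744 rad/s, so T = P/ω = 0.890×745.7 / 0.2744 = 2419 N·m.
J = πd⁴/32 = π(0.185)⁴/32 = 1.150×10^-4 m⁴.
θ = T·L/(G·J) = 2419 × 6.39 / (79.7×10⁹ × 1.150×10^-4) = 1.686×10^-3 rad.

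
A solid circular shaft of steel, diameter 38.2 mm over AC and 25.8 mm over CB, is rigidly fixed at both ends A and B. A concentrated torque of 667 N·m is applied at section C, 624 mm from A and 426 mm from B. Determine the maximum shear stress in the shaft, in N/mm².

46.7 N/mm²

Compatibility: T_A·a/J_AC = T_B·b/J_CB with T_A + T_B = T₀.
J_AC = 2.09×10^-7 m⁴, J_CB = 4.35×10^-8 m⁴, so T_A = T₀·(J_AC/a)/((J_AC/a)+(J_CB/b)) = 511.2 N·m, T_B = 155.8 N·m.
τ in each portion: τ_AC = 4.67×10^7 Pa, τ_CB = 4.62×10^7 Pa; maximum is in AC.
τ_max = T_AC·r/J = 511.2·0.0191/2.09×10^-7 = 4.671×10^7 Pa.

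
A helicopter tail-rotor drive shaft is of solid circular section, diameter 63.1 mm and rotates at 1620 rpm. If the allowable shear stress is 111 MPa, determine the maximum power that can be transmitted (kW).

929 kW

J = πd⁴/32 = π(0.0631)⁴/32 = 1.556×10^-6 m⁴.
T_max = τ_allow·J/r = 1.11×10^8 × 1.556×10^-6 / 0.0316 = 5476 N·m.
ω = 2π·1620/60 = 169.6 rad/s, so P_max = T_max·ω = 9.289×10^5 W.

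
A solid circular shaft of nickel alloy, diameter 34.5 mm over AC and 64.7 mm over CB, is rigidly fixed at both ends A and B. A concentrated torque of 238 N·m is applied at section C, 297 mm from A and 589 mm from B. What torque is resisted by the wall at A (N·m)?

32.9 N·m

Compatibility: T_A·a/J_AC = T_B·b/J_CB with T_A + T_B = T₀.
J_AC = 1.39×10^-7 m⁴, J_CB = 1.72×10^-6 m⁴, so T_A = T₀·(J_AC/a)/((J_AC/a)+(J_CB/b)) = 32.89 N·m, T_B = 205.1 N·m.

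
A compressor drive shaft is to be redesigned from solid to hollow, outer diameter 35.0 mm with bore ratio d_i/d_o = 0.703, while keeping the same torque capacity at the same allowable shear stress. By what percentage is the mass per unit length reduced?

39.0 %

Equal τ_max and T ⇒ the solid shaft needs d_s³ = d_o³(1−k⁴), so d_s = 35.0·(1−0.703⁴)^(1/3) = 31.88 mm.
Area ratio A_h/A_s = d_o²(1−k²)/d_s² = (1−k²)/(1−k⁴)^(2/3) = 0.6096.
Mass saving = 1 − 0.6096 = 39.0 %.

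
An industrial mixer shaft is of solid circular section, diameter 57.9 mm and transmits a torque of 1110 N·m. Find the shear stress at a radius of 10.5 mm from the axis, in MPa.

J = πd⁴/32 = π(0.0579)⁴/32 = 1.103×10^-6 m⁴.
Shear stress varies linearly with radius: τ = T·r/J = 1110 × 0.0105 / 1.103×10^-6 = 1.056×10^7 Pa.

10.6 MPa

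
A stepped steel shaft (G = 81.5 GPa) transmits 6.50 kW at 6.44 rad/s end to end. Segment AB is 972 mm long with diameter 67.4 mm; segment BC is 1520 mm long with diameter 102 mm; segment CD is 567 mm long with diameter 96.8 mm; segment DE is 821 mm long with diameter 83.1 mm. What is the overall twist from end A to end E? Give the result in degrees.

ω = 6.44 rad/s, so T = P/ω = 6.50×10³ / 6.440 = 1009 N·m.
J_AB = π(0.0674)⁴/32 = 2.03×10^-6 m⁴; J_BC = π(0.102)⁴/32 = 1.06×10^-5 m⁴; J_CD = π(0.0968)⁴/32 = 8.62×10^-6 m⁴; J_DE = π(0.0831)⁴/32 = 4.68×10^-6 m⁴.
θ = (T/G)·Σ L_i/J_i = (1009/81.5×10⁹)·(0.972/2.03×10^-6 + 1.52/1.06×10^-5 + 0.567/8.62×10^-6 + 0.821/4.68×10^-6) = 0.01070 rad.

0.613°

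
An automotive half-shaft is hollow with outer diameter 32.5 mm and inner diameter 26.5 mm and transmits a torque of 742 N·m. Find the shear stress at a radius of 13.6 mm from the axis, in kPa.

J = π(d_o⁴ − d_i⁴)/32 = π(0.0325⁴ − 0.0265⁴)/32 = 6.111×10^-8 m⁴.
Shear stress varies linearly with radius: τ = T·r/J = 742.0 × 0.0136 / 6.111×10^-8 = 1.651×10^8 Pa.

165000 kPa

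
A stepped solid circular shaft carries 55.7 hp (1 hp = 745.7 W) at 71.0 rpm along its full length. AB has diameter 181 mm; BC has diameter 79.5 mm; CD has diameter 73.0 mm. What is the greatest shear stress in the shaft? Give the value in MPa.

73.1 MPa

ω = 2π·71.0/60 = 7.435 rad/s, so T = P/ω = 55.7×745.7 / 7.435 = 5586 N·m.
Under the same torque, τ_max = 16T/(πd³) is largest where d is smallest — segment CD (d = 73.0 mm).
τ_max = 16·5586/(π·(0.0730)³) = 7.314×10^7 Pa.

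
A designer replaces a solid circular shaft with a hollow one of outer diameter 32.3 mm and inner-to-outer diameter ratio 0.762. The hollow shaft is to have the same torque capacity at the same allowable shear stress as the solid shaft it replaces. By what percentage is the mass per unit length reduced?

Equal τ_max and T ⇒ the solid shaft needs d_s³ = d_o³(1−k⁴), so d_s = 32.3·(1−0.762⁴)^(1/3) = 28.16 mm.
Area ratio A_h/A_s = d_o²(1−k²)/d_s² = (1−k²)/(1−k⁴)^(2/3) = 0.5516.
Mass saving = 1 − 0.5516 = 44.8 %.

44.8 %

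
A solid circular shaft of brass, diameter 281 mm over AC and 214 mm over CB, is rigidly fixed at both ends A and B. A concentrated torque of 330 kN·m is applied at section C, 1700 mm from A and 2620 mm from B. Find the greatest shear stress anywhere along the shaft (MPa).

62.2 MPa

Compatibility: T_A·a/J_AC = T_B·b/J_CB with T_A + T_B = T₀.
J_AC = 6.12×10^-4 m⁴, J_CB = 2.06×10^-4 m⁴, so T_A = T₀·(J_AC/a)/((J_AC/a)+(J_CB/b)) = 270900 N·m, T_B = 59120 N·m.
τ in each portion: τ_AC = 6.22×10^7 Pa, τ_CB = 3.07×10^7 Pa; maximum is in AC.
τ_max = T_AC·r/J = 270900·0.141/6.12×10^-4 = 6.218×10^7 Pa.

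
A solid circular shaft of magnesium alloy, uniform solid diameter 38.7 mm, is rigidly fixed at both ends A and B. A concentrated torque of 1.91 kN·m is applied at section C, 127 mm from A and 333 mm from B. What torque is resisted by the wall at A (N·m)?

1380 N·m

With uniform GJ and both ends fixed, compatibility θ_AC = θ_CB gives T_A·a = T_B·b, together with T_A + T_B = T₀.
T_A = T₀·b/(a+b) = 1910·333/460.0 = 1383 N·m; T_B = 527.3 N·m.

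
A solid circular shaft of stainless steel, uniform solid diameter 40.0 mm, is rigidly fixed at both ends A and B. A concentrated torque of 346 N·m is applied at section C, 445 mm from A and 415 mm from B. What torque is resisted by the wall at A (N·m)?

167 N·m

With uniform GJ and both ends fixed, compatibility θ_AC = θ_CB gives T_A·a = T_B·b, together with T_A + T_B = T₀.
T_A = T₀·b/(a+b) = 346.0·415/860.0 = 167.0 N·m; T_B = 179.0 N·m.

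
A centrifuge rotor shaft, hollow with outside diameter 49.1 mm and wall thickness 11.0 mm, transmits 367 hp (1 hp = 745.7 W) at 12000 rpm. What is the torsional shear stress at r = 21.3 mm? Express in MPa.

ω = 2π·12000/60 = 1257 rad/s, so T = P/ω = 367×745.7 / 1257 = 217.8 N·m.
J = π(d_o⁴ − d_i⁴)/32 = π(0.0491⁴ − 0.0271⁴)/32 = 5.176×10^-7 m⁴.
Shear stress varies linearly with radius: τ = T·r/J = 217.8 × 0.0213 / 5.176×10^-7 = 8.961×10^6 Pa.

8.96 MPa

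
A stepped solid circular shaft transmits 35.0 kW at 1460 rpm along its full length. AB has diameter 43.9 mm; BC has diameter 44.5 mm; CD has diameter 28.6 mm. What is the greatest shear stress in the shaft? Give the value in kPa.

ω = 2π·1460/60 = 152.9 rad/s, so T = P/ω = 35.0×10³ / 152.9 = 228.9 N·m.
Under the same torque, τ_max = 16T/(πd³) is largest where d is smallest — segment CD (d = 28.6 mm).
τ_max = 16·228.9/(π·(0.0286)³) = 4.984×10^7 Pa.

49800 kPa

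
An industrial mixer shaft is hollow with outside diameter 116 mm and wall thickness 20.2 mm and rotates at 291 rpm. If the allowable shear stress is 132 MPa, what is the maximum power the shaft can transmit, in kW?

1010 kW

J = π(d_o⁴ − d_i⁴)/32 = π(0.116⁴ − 0.0756⁴)/32 = 1.457×10^-5 m⁴.
T_max = τ_allow·J/r = 1.32×10^8 × 1.457×10^-5 / 0.0580 = 33160 N·m.
ω = 2π·291/60 = 30.47 rad/s, so P_max = T_max·ω = 1.010×10^6 W.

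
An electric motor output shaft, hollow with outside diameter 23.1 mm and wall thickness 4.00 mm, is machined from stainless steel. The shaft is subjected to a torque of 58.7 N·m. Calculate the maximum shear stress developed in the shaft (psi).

J = π(d_o⁴ − d_i⁴)/32 = π(0.0231⁴ − 0.0151⁴)/32 = 2.285×10^-8 m⁴.
τ_max = T·r/J = 58.70 × 0.0116 / 2.285×10^-8 = 2.967×10^7 Pa.

4300 psi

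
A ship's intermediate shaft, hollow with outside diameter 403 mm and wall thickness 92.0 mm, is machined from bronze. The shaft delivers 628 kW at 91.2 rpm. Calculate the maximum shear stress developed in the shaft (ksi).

ω = 2π·91.2/60 = 9.550 rad/s, so T = P/ω = 628×10³ / 9.550 = 65760 N·m.
J = π(d_o⁴ − d_i⁴)/32 = π(0.403⁴ − 0.219⁴)/32 = 2.364×10^-3 m⁴.
τ_max = T·r/J = 65760 × 0.202 / 2.364×10^-3 = 5.606×10^6 Pa.

0.813 ksi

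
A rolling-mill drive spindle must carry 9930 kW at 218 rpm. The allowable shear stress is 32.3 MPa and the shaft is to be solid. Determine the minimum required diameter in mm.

409 mm

ω = 2π·218/60 = 22.83 rad/s, so T = P/ω = 9930×10³ / 22.83 = 435000 N·m.
For a solid shaft τ_max = 16T/(πd³), so d = (16T/(π τ_allow))^(1/3) = (16·435000/(π·3.23×10^7))^(1/3) = 0.4093 m.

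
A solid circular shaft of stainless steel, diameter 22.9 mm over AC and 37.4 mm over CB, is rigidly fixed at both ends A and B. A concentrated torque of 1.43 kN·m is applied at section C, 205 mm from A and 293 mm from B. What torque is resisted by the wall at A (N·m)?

Compatibility: T_A·a/J_AC = T_B·b/J_CB with T_A + T_B = T₀.
J_AC = 2.70×10^-8 m⁴, J_CB = 1.92×10^-7 m⁴, so T_A = T₀·(J_AC/a)/((J_AC/a)+(J_CB/b)) = 239.2 N·m, T_B = 1191 N·m.

239 N·m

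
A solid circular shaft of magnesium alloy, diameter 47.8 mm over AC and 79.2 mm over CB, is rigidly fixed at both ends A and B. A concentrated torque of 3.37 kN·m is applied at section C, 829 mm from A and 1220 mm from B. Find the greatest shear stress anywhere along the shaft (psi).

4190 psi

Compatibility: T_A·a/J_AC = T_B·b/J_CB with T_A + T_B = T₀.
J_AC = 5.13×10^-7 m⁴, J_CB = 3.86×10^-6 m⁴, so T_A = T₀·(J_AC/a)/((J_AC/a)+(J_CB/b)) = 550.5 N·m, T_B = 2819 N·m.
τ in each portion: τ_AC = 2.57×10^7 Pa, τ_CB = 2.89×10^7 Pa; maximum is in CB.
τ_max = T_CB·r/J = 2819·0.0396/3.86×10^-6 = 2.890×10^7 Pa.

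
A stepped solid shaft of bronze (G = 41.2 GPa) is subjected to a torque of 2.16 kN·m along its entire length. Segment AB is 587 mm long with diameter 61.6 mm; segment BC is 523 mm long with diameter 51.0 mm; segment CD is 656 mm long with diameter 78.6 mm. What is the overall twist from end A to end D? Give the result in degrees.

4.14°

J_AB = π(0.0616)⁴/32 = 1.41×10^-6 m⁴; J_BC = π(0.0510)⁴/32 = 6.64×10^-7 m⁴; J_CD = π(0.0786)⁴/32 = 3.75×10^-6 m⁴.
θ = (T/G)·Σ L_i/J_i = (2160/41.2×10⁹)·(0.587/1.41×10^-6 + 0.523/6.64×10^-7 + 0.656/3.75×10^-6) = 0.07223 rad.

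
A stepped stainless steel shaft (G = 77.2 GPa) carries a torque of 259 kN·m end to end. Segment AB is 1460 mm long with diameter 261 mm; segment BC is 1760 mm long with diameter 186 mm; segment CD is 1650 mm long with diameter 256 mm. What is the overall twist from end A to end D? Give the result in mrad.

74.1 mrad

J_AB = π(0.261)⁴/32 = 4.56×10^-4 m⁴; J_BC = π(0.186)⁴/32 = 1.18×10^-4 m⁴; J_CD = π(0.256)⁴/32 = 4.22×10^-4 m⁴.
θ = (T/G)·Σ L_i/J_i = (259000/77.2×10⁹)·(1.46/4.56×10^-4 + 1.76/1.18×10^-4 + 1.65/4.22×10^-4) = 0.07413 rad.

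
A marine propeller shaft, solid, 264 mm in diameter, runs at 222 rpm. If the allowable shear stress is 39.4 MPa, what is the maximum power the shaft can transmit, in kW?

3310 kW

J = πd⁴/32 = π(0.264)⁴/32 = 4.769×10^-4 m⁴.
T_max = τ_allow·J/r = 3.94×10^7 × 4.769×10^-4 / 0.132 = 142300 N·m.
ω = 2π·222/60 = 23.25 rad/s, so P_max = T_max·ω = 3.309×10^6 W.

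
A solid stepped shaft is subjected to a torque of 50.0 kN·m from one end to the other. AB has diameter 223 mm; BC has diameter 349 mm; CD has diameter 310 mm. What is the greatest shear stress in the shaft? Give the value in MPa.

23.0 MPa

Under the same torque, τ_max = 16T/(πd³) is largest where d is smallest — segment AB (d = 223 mm).
τ_max = 16·50000/(π·(0.223)³) = 2.296×10^7 Pa.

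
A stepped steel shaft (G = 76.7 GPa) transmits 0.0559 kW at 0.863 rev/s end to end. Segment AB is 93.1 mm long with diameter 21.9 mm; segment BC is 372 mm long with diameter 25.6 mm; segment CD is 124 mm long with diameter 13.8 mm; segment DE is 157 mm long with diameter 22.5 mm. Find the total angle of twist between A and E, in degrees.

ω = 2π·0.863 = 5.422 rad/s, so T = P/ω = 0.0559×10³ / 5.422 = 10.31 N·m.
J_AB = π(0.0219)⁴/32 = 2.26×10^-8 m⁴; J_BC = π(0.0256)⁴/32 = 4.22×10^-8 m⁴; J_CD = π(0.0138)⁴/32 = 3.56×10^-9 m⁴; J_DE = π(0.0225)⁴/32 = 2.52×10^-8 m⁴.
θ = (T/G)·Σ L_i/J_i = (10.31/76.7×10⁹)·(0.0931/2.26×10^-8 + 0.372/4.22×10^-8 + 0.124/3.56×10^-9 + 0.157/2.52×10^-8) = 7.260×10^-3 rad.

0.416°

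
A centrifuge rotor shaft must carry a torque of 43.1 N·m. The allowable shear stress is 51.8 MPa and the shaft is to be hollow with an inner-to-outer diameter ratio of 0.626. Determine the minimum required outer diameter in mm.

For a hollow shaft with d_i/d_o = 0.626: τ_max = 16T/(π d_o³ (1−k⁴)), so d_o = [16T/(π τ_allow (1−k⁴))]^(1/3) = [16·43.10/(π·5.18×10^7·0.8464)]^(1/3) = 0.01711 m.

17.1 mm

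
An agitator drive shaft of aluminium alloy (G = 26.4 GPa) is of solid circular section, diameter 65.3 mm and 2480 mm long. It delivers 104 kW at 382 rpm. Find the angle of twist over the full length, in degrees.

7.84°

ω = 2π·382/60 = 40.00 rad/s, so T = P/ω = 104×10³ / 40.00 = 2600 N·m.
J = πd⁴/32 = π(0.0653)⁴/32 = 1.785×10^-6 m⁴.
θ = T·L/(G·J) = 2600 × 2.48 / (26.4×10⁹ × 1.785×10^-6) = 0.1368 rad.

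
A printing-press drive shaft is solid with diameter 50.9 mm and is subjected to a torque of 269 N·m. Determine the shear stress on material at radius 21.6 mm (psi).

J = πd⁴/32 = π(0.0509)⁴/32 = 6.590×10^-7 m⁴.
Shear stress varies linearly with radius: τ = T·r/J = 269.0 × 0.0216 / 6.590×10^-7 = 8.817×10^6 Pa.

1280 psi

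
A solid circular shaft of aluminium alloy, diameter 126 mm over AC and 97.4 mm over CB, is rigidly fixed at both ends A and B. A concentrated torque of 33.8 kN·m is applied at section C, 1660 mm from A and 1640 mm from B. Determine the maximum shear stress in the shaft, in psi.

Compatibility: T_A·a/J_AC = T_B·b/J_CB with T_A + T_B = T₀.
J_AC = 2.47×10^-5 m⁴, J_CB = 8.84×10^-6 m⁴, so T_A = T₀·(J_AC/a)/((J_AC/a)+(J_CB/b)) = 24830 N·m, T_B = 8973 N·m.
τ in each portion: τ_AC = 6.32×10^7 Pa, τ_CB = 4.95×10^7 Pa; maximum is in AC.
τ_max = T_AC·r/J = 24830·0.0630/2.47×10^-5 = 6.321×10^7 Pa.

9170 psi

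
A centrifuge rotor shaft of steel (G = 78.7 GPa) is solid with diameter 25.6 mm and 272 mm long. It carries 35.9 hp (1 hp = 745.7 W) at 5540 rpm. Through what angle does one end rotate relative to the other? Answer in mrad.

ω = 2π·5540/60 = 580.1 rad/s, so T = P/ω = 35.9×745.7 / 580.1 = 46.14 N·m.
J = πd⁴/32 = π(0.0256)⁴/32 = 4.217×10^-8 m⁴.
θ = T·L/(G·J) = 46.14 × 0.272 / (78.7×10⁹ × 4.217×10^-8) = 3.782×10^-3 rad.

3.78 mrad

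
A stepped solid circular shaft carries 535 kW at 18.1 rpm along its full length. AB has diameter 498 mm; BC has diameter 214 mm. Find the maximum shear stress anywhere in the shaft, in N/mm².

ω = 2π·18.1/60 = 1.895 rad/s, so T = P/ω = 535×10³ / 1.895 = 282300 N·m.
Under the same torque, τ_max = 16T/(πd³) is largest where d is smallest — segment BC (d = 214 mm).
τ_max = 16·282300/(π·(0.214)³) = 1.467×10^8 Pa.

147 N/mm²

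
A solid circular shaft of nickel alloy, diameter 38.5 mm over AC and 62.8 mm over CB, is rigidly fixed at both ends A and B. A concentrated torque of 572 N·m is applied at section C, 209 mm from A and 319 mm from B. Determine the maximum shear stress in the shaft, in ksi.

Compatibility: T_A·a/J_AC = T_B·b/J_CB with T_A + T_B = T₀.
J_AC = 2.16×10^-7 m⁴, J_CB = 1.53×10^-6 m⁴, so T_A = T₀·(J_AC/a)/((J_AC/a)+(J_CB/b)) = 101.5 N·m, T_B = 470.5 N·m.
τ in each portion: τ_AC = 9.05×10^6 Pa, τ_CB = 9.68×10^6 Pa; maximum is in CB.
τ_max = T_CB·r/J = 470.5·0.0314/1.53×10^-6 = 9.676×10^6 Pa.

1.40 ksi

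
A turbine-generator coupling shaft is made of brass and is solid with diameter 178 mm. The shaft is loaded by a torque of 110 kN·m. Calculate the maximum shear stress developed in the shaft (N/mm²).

J = πd⁴/32 = π(0.178)⁴/32 = 9.856×10^-5 m⁴.
τ_max = T·r/J = 110000 × 0.0890 / 9.856×10^-5 = 9.934×10^7 Pa.

99.3 N/mm²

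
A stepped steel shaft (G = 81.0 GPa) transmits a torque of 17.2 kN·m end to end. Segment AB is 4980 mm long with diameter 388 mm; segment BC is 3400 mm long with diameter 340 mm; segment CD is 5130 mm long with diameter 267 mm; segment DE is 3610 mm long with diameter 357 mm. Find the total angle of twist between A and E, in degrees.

J_AB = π(0.388)⁴/32 = 2.22×10^-3 m⁴; J_BC = π(0.340)⁴/32 = 1.31×10^-3 m⁴; J_CD = π(0.267)⁴/32 = 4.99×10^-4 m⁴; J_DE = π(0.357)⁴/32 = 1.59×10^-3 m⁴.
θ = (T/G)·Σ L_i/J_i = (17200/81.0×10⁹)·(4.98/2.22×10^-3 + 3.40/1.31×10^-3 + 5.13/4.99×10^-4 + 3.61/1.59×10^-3) = 3.690×10^-3 rad.

0.211°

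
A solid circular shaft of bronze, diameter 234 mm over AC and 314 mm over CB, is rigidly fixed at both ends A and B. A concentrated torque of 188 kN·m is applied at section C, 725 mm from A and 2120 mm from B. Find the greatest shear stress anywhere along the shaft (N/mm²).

35.4 N/mm²

Compatibility: T_A·a/J_AC = T_B·b/J_CB with T_A + T_B = T₀.
J_AC = 2.94×10^-4 m⁴, J_CB = 9.54×10^-4 m⁴, so T_A = T₀·(J_AC/a)/((J_AC/a)+(J_CB/b)) = 89150 N·m, T_B = 98850 N·m.
τ in each portion: τ_AC = 3.54×10^7 Pa, τ_CB = 1.63×10^7 Pa; maximum is in AC.
τ_max = T_AC·r/J = 89150·0.117/2.94×10^-4 = 3.544×10^7 Pa.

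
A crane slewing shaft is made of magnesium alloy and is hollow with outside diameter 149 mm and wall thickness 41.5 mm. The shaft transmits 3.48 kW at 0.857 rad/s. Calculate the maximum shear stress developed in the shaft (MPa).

ω = 0.857 rad/s, so T = P/ω = 3.48×10³ / 0.8570 = 4061 N·m.
J = π(d_o⁴ − d_i⁴)/32 = π(0.149⁴ − 0.0660⁴)/32 = 4.653×10^-5 m⁴.
τ_max = T·r/J = 4061 × 0.0745 / 4.653×10^-5 = 6.502×10^6 Pa.

6.50 MPa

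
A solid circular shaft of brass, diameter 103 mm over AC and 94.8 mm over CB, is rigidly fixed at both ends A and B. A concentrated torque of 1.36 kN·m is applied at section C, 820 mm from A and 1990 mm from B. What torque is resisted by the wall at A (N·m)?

1050 N·m

Compatibility: T_A·a/J_AC = T_B·b/J_CB with T_A + T_B = T₀.
J_AC = 1.10×10^-5 m⁴, J_CB = 7.93×10^-6 m⁴, so T_A = T₀·(J_AC/a)/((J_AC/a)+(J_CB/b)) = 1050 N·m, T_B = 310.4 N·m.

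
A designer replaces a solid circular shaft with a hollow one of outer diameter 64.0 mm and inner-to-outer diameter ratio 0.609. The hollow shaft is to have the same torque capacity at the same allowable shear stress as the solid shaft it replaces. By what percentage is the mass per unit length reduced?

Equal τ_max and T ⇒ the solid shaft needs d_s³ = d_o³(1−k⁴), so d_s = 64.0·(1−0.609⁴)^(1/3) = 60.92 mm.
Area ratio A_h/A_s = d_o²(1−k²)/d_s² = (1−k²)/(1−k⁴)^(2/3) = 0.6943.
Mass saving = 1 − 0.6943 = 30.6 %.

30.6 %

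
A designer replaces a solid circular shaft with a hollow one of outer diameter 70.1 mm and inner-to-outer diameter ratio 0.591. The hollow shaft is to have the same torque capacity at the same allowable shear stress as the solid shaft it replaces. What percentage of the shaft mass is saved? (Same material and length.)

29.0 %

Equal τ_max and T ⇒ the solid shaft needs d_s³ = d_o³(1−k⁴), so d_s = 70.1·(1−0.591⁴)^(1/3) = 67.12 mm.
Area ratio A_h/A_s = d_o²(1−k²)/d_s² = (1−k²)/(1−k⁴)^(2/3) = 0.7097.
Mass saving = 1 − 0.7097 = 29.0 %.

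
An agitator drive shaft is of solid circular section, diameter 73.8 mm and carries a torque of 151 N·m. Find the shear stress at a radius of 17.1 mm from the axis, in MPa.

J = πd⁴/32 = π(0.0738)⁴/32 = 2.912×10^-6 m⁴.
Shear stress varies linearly with radius: τ = T·r/J = 151.0 × 0.0171 / 2.912×10^-6 = 8.866×10^5 Pa.

0.887 MPa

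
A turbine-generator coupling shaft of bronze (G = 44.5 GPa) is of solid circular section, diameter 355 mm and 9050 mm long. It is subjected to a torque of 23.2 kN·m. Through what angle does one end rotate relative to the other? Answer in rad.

J = πd⁴/32 = π(0.355)⁴/32 = 1.559×10^-3 m⁴.
θ = T·L/(G·J) = 23200 × 9.05 / (44.5×10⁹ × 1.559×10^-3) = 3.026×10^-3 rad.

0.00303 rad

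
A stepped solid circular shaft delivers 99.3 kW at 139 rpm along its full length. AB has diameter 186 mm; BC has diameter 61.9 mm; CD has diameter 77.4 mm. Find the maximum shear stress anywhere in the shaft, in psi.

ω = 2π·139/60 = 14.56 rad/s, so T = P/ω = 99.3×10³ / 14.56 = 6822 N·m.
Under the same torque, τ_max = 16T/(πd³) is largest where d is smallest — segment BC (d = 61.9 mm).
τ_max = 16·6822/(π·(0.0619)³) = 1.465×10^8 Pa.

21200 psi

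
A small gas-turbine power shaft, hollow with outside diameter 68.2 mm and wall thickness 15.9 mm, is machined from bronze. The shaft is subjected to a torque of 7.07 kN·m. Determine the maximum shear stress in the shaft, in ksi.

17.9 ksi

J = π(d_o⁴ − d_i⁴)/32 = π(0.0682⁴ − 0.0364⁴)/32 = 1.952×10^-6 m⁴.
τ_max = T·r/J = 7070 × 0.0341 / 1.952×10^-6 = 1.235×10^8 Pa.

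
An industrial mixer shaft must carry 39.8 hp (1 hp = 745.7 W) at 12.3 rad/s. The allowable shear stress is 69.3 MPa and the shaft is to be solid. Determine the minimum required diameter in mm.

56.2 mm

ω = 12.3 rad/s, so T = P/ω = 39.8×745.7 / 12.30 = 2413 N·m.
For a solid shaft τ_max = 16T/(πd³), so d = (16T/(π τ_allow))^(1/3) = (16·2413/(π·6.93×10^7))^(1/3) = 0.05618 m.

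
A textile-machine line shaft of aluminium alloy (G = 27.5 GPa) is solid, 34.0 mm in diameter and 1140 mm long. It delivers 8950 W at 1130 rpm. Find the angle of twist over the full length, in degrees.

ω = 2π·1130/60 = 118.3 rad/s, so T = P/ω = 8950 / 118.3 = 75.63 N·m.
J = πd⁴/32 = π(0.0340)⁴/32 = 1.312×10^-7 m⁴.
θ = T·L/(G·J) = 75.63 × 1.14 / (27.5×10⁹ × 1.312×10^-7) = 0.02390 rad.

1.37°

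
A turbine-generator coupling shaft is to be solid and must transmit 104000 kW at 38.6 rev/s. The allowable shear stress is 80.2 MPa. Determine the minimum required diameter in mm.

301 mm

ω = 2π·38.6 = 242.5 rad/s, so T = P/ω = 104000×10³ / 242.5 = 428800 N·m.
For a solid shaft τ_max = 16T/(πd³), so d = (16T/(π τ_allow))^(1/3) = (16·428800/(π·8.02×10^7))^(1/3) = 0.3009 m.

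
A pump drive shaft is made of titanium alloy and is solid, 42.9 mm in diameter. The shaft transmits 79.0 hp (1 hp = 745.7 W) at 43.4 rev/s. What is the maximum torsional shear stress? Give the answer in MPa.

13.9 MPa

ω = 2π·43.4 = 272.7 rad/s, so T = P/ω = 79.0×745.7 / 272.7 = 216.0 N·m.
J = πd⁴/32 = π(0.0429)⁴/32 = 3.325×10^-7 m⁴.
τ_max = T·r/J = 216.0 × 0.0215 / 3.325×10^-7 = 1.394×10^7 Pa.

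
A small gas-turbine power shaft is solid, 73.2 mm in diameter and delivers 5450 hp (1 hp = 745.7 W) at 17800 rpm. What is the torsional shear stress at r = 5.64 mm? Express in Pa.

4.36e6 Pa

ω = 2π·17800/60 = 1864 rad/s, so T = P/ω = 5450×745.7 / 1864 = 2180 N·m.
J = πd⁴/32 = π(0.0732)⁴/32 = 2.819×10^-6 m⁴.
Shear stress varies linearly with radius: τ = T·r/J = 2180 × 0.00564 / 2.819×10^-6 = 4.363×10^6 Pa.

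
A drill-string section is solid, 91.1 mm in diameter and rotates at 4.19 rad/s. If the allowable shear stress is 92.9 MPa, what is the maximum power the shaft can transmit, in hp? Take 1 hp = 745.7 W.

J = πd⁴/32 = π(0.0911)⁴/32 = 6.762×10^-6 m⁴.
T_max = τ_allow·J/r = 9.29×10^7 × 6.762×10^-6 / 0.0456 = 13790 N·m.
ω = 4.19 rad/s, so P_max = T_max·ω = 5.778×10^4 W.

77.5 hp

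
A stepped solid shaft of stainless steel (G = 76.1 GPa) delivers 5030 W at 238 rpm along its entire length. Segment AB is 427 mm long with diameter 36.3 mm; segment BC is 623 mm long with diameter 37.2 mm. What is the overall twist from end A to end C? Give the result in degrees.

0.884°

ω = 2π·238/60 = 24.92 rad/s, so T = P/ω = 5030 / 24.92 = 201.8 N·m.
J_AB = π(0.0363)⁴/32 = 1.70×10^-7 m⁴; J_BC = π(0.0372)⁴/32 = 1.88×10^-7 m⁴.
θ = (T/G)·Σ L_i/J_i = (201.8/76.1×10⁹)·(0.427/1.70×10^-7 + 0.623/1.88×10^-7) = 0.01543 rad.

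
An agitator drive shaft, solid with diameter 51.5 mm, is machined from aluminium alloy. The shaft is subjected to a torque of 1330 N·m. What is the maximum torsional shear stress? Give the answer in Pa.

J = πd⁴/32 = π(0.0515)⁴/32 = 6.906×10^-7 m⁴.
τ_max = T·r/J = 1330 × 0.0257 / 6.906×10^-7 = 4.959×10^7 Pa.

4.96e7 Pa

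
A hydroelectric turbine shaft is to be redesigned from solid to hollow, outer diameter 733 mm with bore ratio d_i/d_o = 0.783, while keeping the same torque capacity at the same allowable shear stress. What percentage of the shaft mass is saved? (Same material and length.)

Equal τ_max and T ⇒ the solid shaft needs d_s³ = d_o³(1−k⁴), so d_s = 733·(1−0.783⁴)^(1/3) = 626.4 mm.
Area ratio A_h/A_s = d_o²(1−k²)/d_s² = (1−k²)/(1−k⁴)^(2/3) = 0.5298.
Mass saving = 1 − 0.5298 = 47.0 %.

47.0 %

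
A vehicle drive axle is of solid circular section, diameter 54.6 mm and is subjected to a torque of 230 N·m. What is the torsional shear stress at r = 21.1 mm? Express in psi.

807 psi

J = πd⁴/32 = π(0.0546)⁴/32 = 8.725×10^-7 m⁴.
Shear stress varies linearly with radius: τ = T·r/J = 230.0 × 0.0211 / 8.725×10^-7 = 5.562×10^6 Pa.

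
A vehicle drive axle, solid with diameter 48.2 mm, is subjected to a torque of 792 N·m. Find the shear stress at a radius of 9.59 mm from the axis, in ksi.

2.08 ksi

J = πd⁴/32 = π(0.0482)⁴/32 = 5.299×10^-7 m⁴.
Shear stress varies linearly with radius: τ = T·r/J = 792.0 × 0.00959 / 5.299×10^-7 = 1.433×10^7 Pa.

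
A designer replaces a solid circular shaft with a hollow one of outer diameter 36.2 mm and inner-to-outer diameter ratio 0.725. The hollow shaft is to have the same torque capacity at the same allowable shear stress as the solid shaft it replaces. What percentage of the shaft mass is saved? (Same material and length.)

Equal τ_max and T ⇒ the solid shaft needs d_s³ = d_o³(1−k⁴), so d_s = 36.2·(1−0.725⁴)^(1/3) = 32.50 mm.
Area ratio A_h/A_s = d_o²(1−k²)/d_s² = (1−k²)/(1−k⁴)^(2/3) = 0.5885.
Mass saving = 1 − 0.5885 = 41.2 %.

41.2 %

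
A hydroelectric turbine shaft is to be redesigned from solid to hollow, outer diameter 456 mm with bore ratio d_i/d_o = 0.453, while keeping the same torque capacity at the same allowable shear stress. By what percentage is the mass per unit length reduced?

Equal τ_max and T ⇒ the solid shaft needs d_s³ = d_o³(1−k⁴), so d_s = 456·(1−0.453⁴)^(1/3) = 449.5 mm.
Area ratio A_h/A_s = d_o²(1−k²)/d_s² = (1−k²)/(1−k⁴)^(2/3) = 0.8179.
Mass saving = 1 − 0.8179 = 18.2 %.

18.2 %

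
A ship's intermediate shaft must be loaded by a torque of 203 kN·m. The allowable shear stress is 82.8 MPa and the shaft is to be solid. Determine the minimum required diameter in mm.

232 mm

For a solid shaft τ_max = 16T/(πd³), so d = (16T/(π τ_allow))^(1/3) = (16·203000/(π·8.28×10^7))^(1/3) = 0.2320 m.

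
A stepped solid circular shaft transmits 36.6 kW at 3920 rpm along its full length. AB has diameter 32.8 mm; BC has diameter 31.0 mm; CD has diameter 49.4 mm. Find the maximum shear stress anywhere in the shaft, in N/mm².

15.2 N/mm²

ω = 2π·3920/60 = 410.5 rad/s, so T = P/ω = 36.6×10³ / 410.5 = 89.16 N·m.
Under the same torque, τ_max = 16T/(πd³) is largest where d is smallest — segment BC (d = 31.0 mm).
τ_max = 16·89.16/(π·(0.0310)³) = 1.524×10^7 Pa.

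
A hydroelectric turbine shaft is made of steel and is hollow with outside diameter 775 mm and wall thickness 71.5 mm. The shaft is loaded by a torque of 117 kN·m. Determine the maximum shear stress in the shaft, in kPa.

J = π(d_o⁴ − d_i⁴)/32 = π(0.775⁴ − 0.632⁴)/32 = 0.01975 m⁴.
τ_max = T·r/J = 117000 × 0.388 / 0.01975 = 2.295×10^6 Pa.

2300 kPa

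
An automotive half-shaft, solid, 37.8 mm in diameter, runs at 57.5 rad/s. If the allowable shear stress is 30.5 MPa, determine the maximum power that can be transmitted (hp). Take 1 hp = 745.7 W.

24.9 hp

J = πd⁴/32 = π(0.0378)⁴/32 = 2.004×10^-7 m⁴.
T_max = τ_allow·J/r = 3.05×10^7 × 2.004×10^-7 / 0.0189 = 323.4 N·m.
ω = 57.5 rad/s, so P_max = T_max·ω = 1.860×10^4 W.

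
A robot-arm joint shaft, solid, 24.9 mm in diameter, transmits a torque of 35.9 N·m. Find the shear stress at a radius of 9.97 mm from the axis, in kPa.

J = πd⁴/32 = π(0.0249)⁴/32 = 3.774×10^-8 m⁴.
Shear stress varies linearly with radius: τ = T·r/J = 35.90 × 0.00997 / 3.774×10^-8 = 9.484×10^6 Pa.

9480 kPa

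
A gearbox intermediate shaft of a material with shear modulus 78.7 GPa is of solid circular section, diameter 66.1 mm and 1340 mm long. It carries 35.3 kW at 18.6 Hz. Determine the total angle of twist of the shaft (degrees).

ω = 2π·18.6 = 116.9 rad/s, so T = P/ω = 35.3×10³ / 116.9 = 302.1 N·m.
J = πd⁴/32 = π(0.0661)⁴/32 = 1.874×10^-6 m⁴.
θ = T·L/(G·J) = 302.1 × 1.34 / (78.7×10⁹ × 1.874×10^-6) = 2.744×10^-3 rad.

0.157°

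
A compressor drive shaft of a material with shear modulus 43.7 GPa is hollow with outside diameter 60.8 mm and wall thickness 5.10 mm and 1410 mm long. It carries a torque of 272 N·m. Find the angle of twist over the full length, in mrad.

12.6 mrad

J = π(d_o⁴ − d_i⁴)/32 = π(0.0608⁴ − 0.0506⁴)/32 = 6.980×10^-7 m⁴.
θ = T·L/(G·J) = 272.0 × 1.41 / (43.7×10⁹ × 6.980×10^-7) = 0.01257 rad.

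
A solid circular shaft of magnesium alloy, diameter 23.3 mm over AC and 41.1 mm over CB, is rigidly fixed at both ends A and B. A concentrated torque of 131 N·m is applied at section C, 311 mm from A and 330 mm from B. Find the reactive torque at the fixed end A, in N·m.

12.9 N·m

Compatibility: T_A·a/J_AC = T_B·b/J_CB with T_A + T_B = T₀.
J_AC = 2.89×10^-8 m⁴, J_CB = 2.80×10^-7 m⁴, so T_A = T₀·(J_AC/a)/((J_AC/a)+(J_CB/b)) = 12.94 N·m, T_B = 118.1 N·m.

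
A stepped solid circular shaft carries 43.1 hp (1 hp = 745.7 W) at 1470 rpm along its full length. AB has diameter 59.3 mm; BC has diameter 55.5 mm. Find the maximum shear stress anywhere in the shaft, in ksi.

0.902 ksi

ω = 2π·1470/60 = 153.9 rad/s, so T = P/ω = 43.1×745.7 / 153.9 = 208.8 N·m.
Under the same torque, τ_max = 16T/(πd³) is largest where d is smallest — segment BC (d = 55.5 mm).
τ_max = 16·208.8/(π·(0.0555)³) = 6.220×10^6 Pa.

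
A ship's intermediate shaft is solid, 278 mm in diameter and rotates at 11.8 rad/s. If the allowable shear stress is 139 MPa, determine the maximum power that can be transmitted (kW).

J = πd⁴/32 = π(0.278)⁴/32 = 5.864×10^-4 m⁴.
T_max = τ_allow·J/r = 1.39×10^8 × 5.864×10^-4 / 0.139 = 586400 N·m.
ω = 11.8 rad/s, so P_max = T_max·ω = 6.919×10^6 W.

6920 kW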